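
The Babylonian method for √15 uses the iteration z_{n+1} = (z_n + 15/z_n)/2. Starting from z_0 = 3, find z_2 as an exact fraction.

31/8

z_1 = (3 + 15/3)/2 = 4.
z_2 = (4 + 15/4)/2 = 31/8.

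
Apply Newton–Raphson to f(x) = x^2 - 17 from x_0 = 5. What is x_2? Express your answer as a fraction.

f'(x) = 2x.
f(5) = 8, f'(5) = 10, so x_1 = 5 - 8/10 = 21/5.
f(21/5) = 16/25, f'(21/5) = 42/5, so x_2 = (21/5) - (16/25)/(42/5) = 433/105.

433/105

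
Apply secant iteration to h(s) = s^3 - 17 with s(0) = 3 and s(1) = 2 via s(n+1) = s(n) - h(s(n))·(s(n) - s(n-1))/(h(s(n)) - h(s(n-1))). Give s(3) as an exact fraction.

h(3) = 10, h(2) = -9. s(2) = 2 - (-9)·(2 - 3)/((-9) - 10) = 47/19.
h(2) = -9, h(47/19) = -12780/6859. s(3) = (47/19) - (-12780/6859)·((47/19) - 2)/((-12780/6859) - (-9)) = 4709/1813.

4709/1813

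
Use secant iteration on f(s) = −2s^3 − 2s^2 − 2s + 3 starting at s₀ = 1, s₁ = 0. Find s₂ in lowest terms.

f(1) = −3, f(0) = 3. s₂ = 0 − 3·(0 − 1)/(3 − (−3)) = 1/2.

1/2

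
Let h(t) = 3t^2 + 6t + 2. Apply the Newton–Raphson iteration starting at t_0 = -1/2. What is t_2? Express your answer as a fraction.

-71/168

h'(t) = 6t + 6.
h(-1/2) = -1/4, h'(-1/2) = 3, so t_1 = (-1/2) - (-1/4)/3 = -5/12.
h(-5/12) = 1/48, h'(-5/12) = 7/2, so t_2 = (-5/12) - (1/48)/(7/2) = -71/168.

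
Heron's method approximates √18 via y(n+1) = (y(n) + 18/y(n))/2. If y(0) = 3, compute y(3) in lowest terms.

577/136

y(1) = (3 + 18/3)/2 = 9/2.
y(2) = (9/2 + 18/(9/2))/2 = 17/4.
y(3) = (17/4 + 18/(17/4))/2 = 577/136.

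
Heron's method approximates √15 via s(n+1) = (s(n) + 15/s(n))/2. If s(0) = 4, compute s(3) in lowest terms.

7380481/1905632

s(1) = (4 + 15/4)/2 = 31/8.
s(2) = (31/8 + 15/(31/8))/2 = 1921/496.
s(3) = (1921/496 + 15/(1921/496))/2 = 7380481/1905632.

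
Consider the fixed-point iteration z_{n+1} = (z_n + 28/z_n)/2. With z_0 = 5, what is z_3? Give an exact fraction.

z_1 = (5 + 28/5)/2 = 53/10.
z_2 = (53/10 + 28/(53/10))/2 = 5609/1060.
z_3 = (5609/1060 + 28/(5609/1060))/2 = 62921681/11891080.

62921681/11891080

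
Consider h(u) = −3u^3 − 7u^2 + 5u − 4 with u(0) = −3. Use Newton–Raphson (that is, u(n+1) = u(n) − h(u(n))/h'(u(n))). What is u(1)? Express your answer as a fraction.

−103/34

h'(u) = −9u^2 − 14u + 5.
h(−3) = −1, h'(−3) = −34, so u(1) = (−3) − (−1)/(−34) = −103/34.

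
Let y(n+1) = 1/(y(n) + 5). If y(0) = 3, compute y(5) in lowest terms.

1106/5743

y(1) = 1/(3 + 5) = 1/8.
y(2) = 1/(1/8 + 5) = 8/41.
y(3) = 1/(8/41 + 5) = 41/213.
y(4) = 1/(41/213 + 5) = 213/1106.
y(5) = 1/(213/1106 + 5) = 1106/5743.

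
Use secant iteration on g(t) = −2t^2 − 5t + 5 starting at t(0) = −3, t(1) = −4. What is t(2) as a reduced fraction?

−29/9

g(−3) = 2, g(−4) = −7. t(2) = (−4) − (−7)·((−4) − (−3))/((−7) − 2) = −29/9.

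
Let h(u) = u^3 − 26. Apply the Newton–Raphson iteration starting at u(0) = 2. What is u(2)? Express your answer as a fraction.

h'(u) = 3u^2.
h(2) = −18, h'(2) = 12, so u(1) = 2 − (−18)/12 = 7/2.
h(7/2) = 135/8, h'(7/2) = 147/4, so u(2) = (7/2) − (135/8)/(147/4) = 149/49.

149/49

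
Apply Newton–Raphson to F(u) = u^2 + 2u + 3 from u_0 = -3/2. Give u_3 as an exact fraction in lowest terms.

F'(u) = 2u + 2.
F(-3/2) = 9/4, F'(-3/2) = -1, so u_1 = (-3/2) - (9/4)/(-1) = 3/4.
F(3/4) = 81/16, F'(3/4) = 7/2, so u_2 = (3/4) - (81/16)/(7/2) = -39/56.
F(-39/56) = 6561/3136, F'(-39/56) = 17/28, so u_3 = (-39/56) - (6561/3136)/(17/28) = -7887/1904.

-7887/1904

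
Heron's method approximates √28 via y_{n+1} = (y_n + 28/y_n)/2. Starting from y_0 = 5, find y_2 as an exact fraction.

5609/1060

y_1 = (5 + 28/5)/2 = 53/10.
y_2 = (53/10 + 28/(53/10))/2 = 5609/1060.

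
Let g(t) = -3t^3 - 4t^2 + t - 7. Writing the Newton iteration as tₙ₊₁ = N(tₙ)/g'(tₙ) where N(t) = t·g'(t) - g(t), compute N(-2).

39

g'(t) = -9t^2 - 8t + 1.
N(t) = t·g'(t) - g(t) = t·(-9t^2 - 8t + 1) - (-3t^3 - 4t^2 + t - 7) = -6t^3 - 4t^2 + 7.
N(-2) = 39.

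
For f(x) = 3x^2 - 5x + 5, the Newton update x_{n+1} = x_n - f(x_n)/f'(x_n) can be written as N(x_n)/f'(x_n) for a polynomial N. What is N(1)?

-2

f'(x) = 6x - 5.
N(x) = x·f'(x) - f(x) = x·(6x - 5) - (3x^2 - 5x + 5) = 3x^2 - 5.
N(1) = -2.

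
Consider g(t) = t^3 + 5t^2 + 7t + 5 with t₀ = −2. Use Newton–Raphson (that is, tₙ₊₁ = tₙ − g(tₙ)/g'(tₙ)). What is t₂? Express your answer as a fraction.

g'(t) = 3t^2 + 10t + 7.
g(−2) = 3, g'(−2) = −1, so t₁ = (−2) − 3/(−1) = 1.
g(1) = 18, g'(1) = 20, so t₂ = 1 − 18/20 = 1/10.

1/10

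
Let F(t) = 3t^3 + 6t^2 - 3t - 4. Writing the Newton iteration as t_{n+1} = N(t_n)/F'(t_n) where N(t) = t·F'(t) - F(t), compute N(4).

F'(t) = 9t^2 + 12t - 3.
N(t) = t·F'(t) - F(t) = t·(9t^2 + 12t - 3) - (3t^3 + 6t^2 - 3t - 4) = 6t^3 + 6t^2 + 4.
N(4) = 484.

484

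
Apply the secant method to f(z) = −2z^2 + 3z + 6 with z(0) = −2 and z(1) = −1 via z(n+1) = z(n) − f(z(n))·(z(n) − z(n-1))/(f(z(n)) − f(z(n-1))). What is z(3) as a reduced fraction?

−74/65

f(−2) = −8, f(−1) = 1. z(2) = (−1) − 1·((−1) − (−2))/(1 − (−8)) = −10/9.
f(−1) = 1, f(−10/9) = 16/81. z(3) = (−10/9) − (16/81)·((−10/9) − (−1))/((16/81) − 1) = −74/65.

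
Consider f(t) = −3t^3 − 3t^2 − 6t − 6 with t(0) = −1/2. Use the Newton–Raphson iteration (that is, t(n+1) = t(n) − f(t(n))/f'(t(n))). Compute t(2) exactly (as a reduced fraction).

−631/623

f'(t) = −9t^2 − 6t − 6.
f(−1/2) = −27/8, f'(−1/2) = −21/4, so t(1) = (−1/2) − (−27/8)/(−21/4) = −8/7.
f(−8/7) = 486/343, f'(−8/7) = −534/49, so t(2) = (−8/7) − (486/343)/(−534/49) = −631/623.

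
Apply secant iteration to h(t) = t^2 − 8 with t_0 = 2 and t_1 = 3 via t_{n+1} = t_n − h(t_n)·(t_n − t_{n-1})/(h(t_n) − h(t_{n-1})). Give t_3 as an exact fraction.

82/29

h(2) = −4, h(3) = 1. t_2 = 3 − 1·(3 − 2)/(1 − (−4)) = 14/5.
h(3) = 1, h(14/5) = −4/25. t_3 = (14/5) − (−4/25)·((14/5) − 3)/((−4/25) − 1) = 82/29.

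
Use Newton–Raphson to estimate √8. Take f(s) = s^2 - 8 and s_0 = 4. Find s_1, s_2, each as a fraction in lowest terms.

s_1 = 3, s_2 = 17/6

f'(s) = 2s.
f(4) = 8, f'(4) = 8, so s_1 = 4 - 8/8 = 3.
f(3) = 1, f'(3) = 6, so s_2 = 3 - 1/6 = 17/6.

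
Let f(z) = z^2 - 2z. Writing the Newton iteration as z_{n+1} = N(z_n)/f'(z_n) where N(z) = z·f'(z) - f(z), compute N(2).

f'(z) = 2z - 2.
N(z) = z·f'(z) - f(z) = z·(2z - 2) - (z^2 - 2z) = z^2.
N(2) = 4.

4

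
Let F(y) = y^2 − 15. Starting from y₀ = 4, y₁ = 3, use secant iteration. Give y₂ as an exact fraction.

F(4) = 1, F(3) = −6. y₂ = 3 − (−6)·(3 − 4)/((−6) − 1) = 27/7.

27/7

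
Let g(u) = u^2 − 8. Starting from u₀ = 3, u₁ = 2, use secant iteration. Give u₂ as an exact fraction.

14/5

g(3) = 1, g(2) = −4. u₂ = 2 − (−4)·(2 − 3)/((−4) − 1) = 14/5.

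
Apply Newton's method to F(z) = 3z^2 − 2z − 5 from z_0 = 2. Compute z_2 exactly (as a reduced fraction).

1367/820

F'(z) = 6z − 2.
F(2) = 3, F'(2) = 10, so z_1 = 2 − 3/10 = 17/10.
F(17/10) = 27/100, F'(17/10) = 41/5, so z_2 = (17/10) − (27/100)/(41/5) = 1367/820.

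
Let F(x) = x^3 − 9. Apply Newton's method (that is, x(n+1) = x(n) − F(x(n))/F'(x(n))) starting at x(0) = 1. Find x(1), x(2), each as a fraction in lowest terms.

F'(x) = 3x^2.
F(1) = −8, F'(1) = 3, so x(1) = 1 − (−8)/3 = 11/3.
F(11/3) = 1088/27, F'(11/3) = 121/3, so x(2) = (11/3) − (1088/27)/(121/3) = 2905/1089.

x(1) = 11/3, x(2) = 2905/1089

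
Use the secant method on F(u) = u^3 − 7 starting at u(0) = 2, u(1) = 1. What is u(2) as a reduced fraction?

13/7

F(2) = 1, F(1) = −6. u(2) = 1 − (−6)·(1 − 2)/((−6) − 1) = 13/7.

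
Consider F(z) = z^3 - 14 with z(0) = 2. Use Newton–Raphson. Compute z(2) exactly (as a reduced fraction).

F'(z) = 3z^2.
F(2) = -6, F'(2) = 12, so z(1) = 2 - (-6)/12 = 5/2.
F(5/2) = 13/8, F'(5/2) = 75/4, so z(2) = (5/2) - (13/8)/(75/4) = 181/75.

181/75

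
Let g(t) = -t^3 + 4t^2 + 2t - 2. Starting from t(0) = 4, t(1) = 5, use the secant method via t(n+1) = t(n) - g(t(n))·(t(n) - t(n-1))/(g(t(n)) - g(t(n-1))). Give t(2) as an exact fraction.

98/23

g(4) = 6, g(5) = -17. t(2) = 5 - (-17)·(5 - 4)/((-17) - 6) = 98/23.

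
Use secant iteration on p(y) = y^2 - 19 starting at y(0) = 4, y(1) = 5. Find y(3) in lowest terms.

p(4) = -3, p(5) = 6. y(2) = 5 - 6·(5 - 4)/(6 - (-3)) = 13/3.
p(5) = 6, p(13/3) = -2/9. y(3) = (13/3) - (-2/9)·((13/3) - 5)/((-2/9) - 6) = 61/14.

61/14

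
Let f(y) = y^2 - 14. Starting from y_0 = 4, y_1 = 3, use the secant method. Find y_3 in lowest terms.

176/47

f(4) = 2, f(3) = -5. y_2 = 3 - (-5)·(3 - 4)/((-5) - 2) = 26/7.
f(3) = -5, f(26/7) = -10/49. y_3 = (26/7) - (-10/49)·((26/7) - 3)/((-10/49) - (-5)) = 176/47.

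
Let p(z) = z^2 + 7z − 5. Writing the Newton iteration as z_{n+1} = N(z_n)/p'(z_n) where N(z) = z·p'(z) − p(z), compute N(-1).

6

p'(z) = 2z + 7.
N(z) = z·p'(z) − p(z) = z·(2z + 7) − (z^2 + 7z − 5) = z^2 + 5.
N(-1) = 6.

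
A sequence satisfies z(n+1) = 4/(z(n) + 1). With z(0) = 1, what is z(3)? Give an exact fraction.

12/7

z(1) = 4/(1 + 1) = 2.
z(2) = 4/(2 + 1) = 4/3.
z(3) = 4/(4/3 + 1) = 12/7.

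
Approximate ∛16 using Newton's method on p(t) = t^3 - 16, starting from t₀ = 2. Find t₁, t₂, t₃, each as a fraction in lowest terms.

t₁ = 8/3, t₂ = 91/36, t₃ = 1126819/447174

p'(t) = 3t^2.
p(2) = -8, p'(2) = 12, so t₁ = 2 - (-8)/12 = 8/3.
p(8/3) = 80/27, p'(8/3) = 64/3, so t₂ = (8/3) - (80/27)/(64/3) = 91/36.
p(91/36) = 7075/46656, p'(91/36) = 8281/432, so t₃ = (91/36) - (7075/46656)/(8281/432) = 1126819/447174.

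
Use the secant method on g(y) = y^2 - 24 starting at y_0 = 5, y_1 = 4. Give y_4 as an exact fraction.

4316/881

g(5) = 1, g(4) = -8. y_2 = 4 - (-8)·(4 - 5)/((-8) - 1) = 44/9.
g(4) = -8, g(44/9) = -8/81. y_3 = (44/9) - (-8/81)·((44/9) - 4)/((-8/81) - (-8)) = 49/10.
g(44/9) = -8/81, g(49/10) = 1/100. y_4 = (49/10) - (1/100)·((49/10) - (44/9))/((1/100) - (-8/81)) = 4316/881.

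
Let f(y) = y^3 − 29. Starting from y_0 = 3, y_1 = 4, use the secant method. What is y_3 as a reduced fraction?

157673/51397

f(3) = −2, f(4) = 35. y_2 = 4 − 35·(4 − 3)/(35 − (−2)) = 113/37.
f(4) = 35, f(113/37) = −26040/50653. y_3 = (113/37) − (−26040/50653)·((113/37) − 4)/((−26040/50653) − 35) = 157673/51397.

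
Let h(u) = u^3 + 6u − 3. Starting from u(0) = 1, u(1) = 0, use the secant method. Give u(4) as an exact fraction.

h(1) = 4, h(0) = −3. u(2) = 0 − (−3)·(0 − 1)/((−3) − 4) = 3/7.
h(0) = −3, h(3/7) = −120/343. u(3) = (3/7) − (−120/343)·((3/7) − 0)/((−120/343) − (−3)) = 49/101.
h(3/7) = −120/343, h(49/101) = 25840/1030301. u(4) = (49/101) − (25840/1030301)·((49/101) − (3/7))/((25840/1030301) − (−120/343)) = 1594509/3312481.

1594509/3312481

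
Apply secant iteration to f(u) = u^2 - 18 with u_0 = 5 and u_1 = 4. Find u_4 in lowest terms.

11960/2819

f(5) = 7, f(4) = -2. u_2 = 4 - (-2)·(4 - 5)/((-2) - 7) = 38/9.
f(4) = -2, f(38/9) = -14/81. u_3 = (38/9) - (-14/81)·((38/9) - 4)/((-14/81) - (-2)) = 157/37.
f(38/9) = -14/81, f(157/37) = 7/1369. u_4 = (157/37) - (7/1369)·((157/37) - (38/9))/((7/1369) - (-14/81)) = 11960/2819.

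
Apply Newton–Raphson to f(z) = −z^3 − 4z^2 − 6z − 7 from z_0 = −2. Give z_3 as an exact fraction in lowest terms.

f'(z) = −3z^2 − 8z − 6.
f(−2) = −3, f'(−2) = −2, so z_1 = (−2) − (−3)/(−2) = −7/2.
f(−7/2) = 63/8, f'(−7/2) = −59/4, so z_2 = (−7/2) − (63/8)/(−59/4) = −175/59.
f(−175/59) = 349272/205379, f'(−175/59) = −30161/3481, so z_3 = (−175/59) − (349272/205379)/(−30161/3481) = −4928903/1779499.

−4928903/1779499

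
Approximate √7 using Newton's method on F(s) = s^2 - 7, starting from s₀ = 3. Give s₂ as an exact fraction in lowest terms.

F'(s) = 2s.
F(3) = 2, F'(3) = 6, so s₁ = 3 - 2/6 = 8/3.
F(8/3) = 1/9, F'(8/3) = 16/3, so s₂ = (8/3) - (1/9)/(16/3) = 127/48.

127/48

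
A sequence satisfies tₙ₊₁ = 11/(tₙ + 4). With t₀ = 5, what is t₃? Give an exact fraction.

517/287

t₁ = 11/(5 + 4) = 11/9.
t₂ = 11/(11/9 + 4) = 99/47.
t₃ = 11/(99/47 + 4) = 517/287.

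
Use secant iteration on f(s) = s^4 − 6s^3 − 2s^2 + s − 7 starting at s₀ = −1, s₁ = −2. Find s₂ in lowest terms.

f(−1) = −3, f(−2) = 47. s₂ = (−2) − 47·((−2) − (−1))/(47 − (−3)) = −53/50.

−53/50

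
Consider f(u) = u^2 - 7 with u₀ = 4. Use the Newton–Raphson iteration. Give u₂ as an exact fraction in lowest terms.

977/368

f'(u) = 2u.
f(4) = 9, f'(4) = 8, so u₁ = 4 - 9/8 = 23/8.
f(23/8) = 81/64, f'(23/8) = 23/4, so u₂ = (23/8) - (81/64)/(23/4) = 977/368.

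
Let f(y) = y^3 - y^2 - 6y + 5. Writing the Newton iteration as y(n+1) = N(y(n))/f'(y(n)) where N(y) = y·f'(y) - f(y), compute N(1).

-4

f'(y) = 3y^2 - 2y - 6.
N(y) = y·f'(y) - f(y) = y·(3y^2 - 2y - 6) - (y^3 - y^2 - 6y + 5) = 2y^3 - y^2 - 5.
N(1) = -4.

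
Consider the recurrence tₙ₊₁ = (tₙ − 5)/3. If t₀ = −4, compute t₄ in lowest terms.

−68/27

t₁ = ((−4) − 5)/3 = −3.
t₂ = ((−3) − 5)/3 = −8/3.
t₃ = ((−8/3) − 5)/3 = −23/9.
t₄ = ((−23/9) − 5)/3 = −68/27.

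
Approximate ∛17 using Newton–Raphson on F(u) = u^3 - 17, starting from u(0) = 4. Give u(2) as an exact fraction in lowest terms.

F'(u) = 3u^2.
F(4) = 47, F'(4) = 48, so u(1) = 4 - 47/48 = 145/48.
F(145/48) = 1168561/110592, F'(145/48) = 21025/768, so u(2) = (145/48) - (1168561/110592)/(21025/768) = 3988657/1513800.

3988657/1513800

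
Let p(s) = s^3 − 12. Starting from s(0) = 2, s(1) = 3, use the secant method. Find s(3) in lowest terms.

p(2) = −4, p(3) = 15. s(2) = 3 − 15·(3 − 2)/(15 − (−4)) = 42/19.
p(3) = 15, p(42/19) = −8220/6859. s(3) = (42/19) − (−8220/6859)·((42/19) − 3)/((−8220/6859) − 15) = 5602/2469.

5602/2469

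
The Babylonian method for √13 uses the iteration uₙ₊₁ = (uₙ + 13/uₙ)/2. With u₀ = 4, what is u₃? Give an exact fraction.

u₁ = (4 + 13/4)/2 = 29/8.
u₂ = (29/8 + 13/(29/8))/2 = 1673/464.
u₃ = (1673/464 + 13/(1673/464))/2 = 5597777/1552544.

5597777/1552544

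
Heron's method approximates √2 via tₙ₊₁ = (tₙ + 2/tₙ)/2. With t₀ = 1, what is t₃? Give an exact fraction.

577/408

t₁ = (1 + 2/1)/2 = 3/2.
t₂ = (3/2 + 2/(3/2))/2 = 17/12.
t₃ = (17/12 + 2/(17/12))/2 = 577/408.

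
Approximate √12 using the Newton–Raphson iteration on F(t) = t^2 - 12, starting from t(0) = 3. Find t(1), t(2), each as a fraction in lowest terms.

F'(t) = 2t.
F(3) = -3, F'(3) = 6, so t(1) = 3 - (-3)/6 = 7/2.
F(7/2) = 1/4, F'(7/2) = 7, so t(2) = (7/2) - (1/4)/7 = 97/28.

t(1) = 7/2, t(2) = 97/28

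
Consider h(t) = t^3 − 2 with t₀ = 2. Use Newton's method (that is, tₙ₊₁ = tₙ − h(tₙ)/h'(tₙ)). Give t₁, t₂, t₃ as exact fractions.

h'(t) = 3t^2.
h(2) = 6, h'(2) = 12, so t₁ = 2 − 6/12 = 3/2.
h(3/2) = 11/8, h'(3/2) = 27/4, so t₂ = (3/2) − (11/8)/(27/4) = 35/27.
h(35/27) = 3509/19683, h'(35/27) = 1225/243, so t₃ = (35/27) − (3509/19683)/(1225/243) = 125116/99225.

t₁ = 3/2, t₂ = 35/27, t₃ = 125116/99225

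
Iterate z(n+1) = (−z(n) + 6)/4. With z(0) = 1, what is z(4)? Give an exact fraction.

z(1) = (−1 + 6)/4 = 5/4.
z(2) = (−(5/4) + 6)/4 = 19/16.
z(3) = (−(19/16) + 6)/4 = 77/64.
z(4) = (−(77/64) + 6)/4 = 307/256.

307/256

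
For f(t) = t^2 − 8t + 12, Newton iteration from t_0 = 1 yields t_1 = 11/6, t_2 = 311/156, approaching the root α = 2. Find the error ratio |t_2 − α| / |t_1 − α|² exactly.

t_1 − α = 11/6 − 2 = −1/6, so |t_1 − α| = 1/6.
t_2 − α = 311/156 − 2 = −1/156, so |t_2 − α| = 1/156.
|t_1 − α|² = 1/36.
Ratio = (1/156) / (1/36) = 3/13.

3/13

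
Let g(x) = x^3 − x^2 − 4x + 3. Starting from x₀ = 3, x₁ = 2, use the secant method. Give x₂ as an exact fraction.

g(3) = 9, g(2) = −1. x₂ = 2 − (−1)·(2 − 3)/((−1) − 9) = 21/10.

21/10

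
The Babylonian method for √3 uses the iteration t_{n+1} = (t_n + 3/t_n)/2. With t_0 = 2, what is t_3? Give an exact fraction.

t_1 = (2 + 3/2)/2 = 7/4.
t_2 = (7/4 + 3/(7/4))/2 = 97/56.
t_3 = (97/56 + 3/(97/56))/2 = 18817/10864.

18817/10864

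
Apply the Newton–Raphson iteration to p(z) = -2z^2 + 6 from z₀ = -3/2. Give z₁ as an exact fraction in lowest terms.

p'(z) = -4z.
p(-3/2) = 3/2, p'(-3/2) = 6, so z₁ = (-3/2) - (3/2)/6 = -7/4.

-7/4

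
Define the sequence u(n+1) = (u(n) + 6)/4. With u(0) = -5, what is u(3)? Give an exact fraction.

u(1) = ((-5) + 6)/4 = 1/4.
u(2) = ((1/4) + 6)/4 = 25/16.
u(3) = ((25/16) + 6)/4 = 121/64.

121/64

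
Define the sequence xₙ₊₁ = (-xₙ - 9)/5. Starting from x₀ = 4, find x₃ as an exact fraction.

-193/125

x₁ = (-4 - 9)/5 = -13/5.
x₂ = (-(-13/5) - 9)/5 = -32/25.
x₃ = (-(-32/25) - 9)/5 = -193/125.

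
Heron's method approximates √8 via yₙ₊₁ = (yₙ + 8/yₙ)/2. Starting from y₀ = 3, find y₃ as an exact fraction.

665857/235416

y₁ = (3 + 8/3)/2 = 17/6.
y₂ = (17/6 + 8/(17/6))/2 = 577/204.
y₃ = (577/204 + 8/(577/204))/2 = 665857/235416.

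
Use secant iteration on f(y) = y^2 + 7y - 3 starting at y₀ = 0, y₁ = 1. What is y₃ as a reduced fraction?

f(0) = -3, f(1) = 5. y₂ = 1 - 5·(1 - 0)/(5 - (-3)) = 3/8.
f(1) = 5, f(3/8) = -15/64. y₃ = (3/8) - (-15/64)·((3/8) - 1)/((-15/64) - 5) = 27/67.

27/67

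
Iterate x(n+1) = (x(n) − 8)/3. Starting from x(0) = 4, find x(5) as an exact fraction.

x(1) = (4 − 8)/3 = −4/3.
x(2) = ((−4/3) − 8)/3 = −28/9.
x(3) = ((−28/9) − 8)/3 = −100/27.
x(4) = ((−100/27) − 8)/3 = −316/81.
x(5) = ((−316/81) − 8)/3 = −964/243.

−964/243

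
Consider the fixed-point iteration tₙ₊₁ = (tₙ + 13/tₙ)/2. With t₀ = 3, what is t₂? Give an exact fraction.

t₁ = (3 + 13/3)/2 = 11/3.
t₂ = (11/3 + 13/(11/3))/2 = 119/33.

119/33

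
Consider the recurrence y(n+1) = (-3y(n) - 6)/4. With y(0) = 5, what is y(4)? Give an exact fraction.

y(1) = (-3·5 - 6)/4 = -21/4.
y(2) = (-3·(-21/4) - 6)/4 = 39/16.
y(3) = (-3·(39/16) - 6)/4 = -213/64.
y(4) = (-3·(-213/64) - 6)/4 = 255/256.

255/256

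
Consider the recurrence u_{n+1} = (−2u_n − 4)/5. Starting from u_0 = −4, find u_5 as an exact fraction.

u_1 = (−2·(−4) − 4)/5 = 4/5.
u_2 = (−2·(4/5) − 4)/5 = −28/25.
u_3 = (−2·(−28/25) − 4)/5 = −44/125.
u_4 = (−2·(−44/125) − 4)/5 = −412/625.
u_5 = (−2·(−412/625) − 4)/5 = −1676/3125.

−1676/3125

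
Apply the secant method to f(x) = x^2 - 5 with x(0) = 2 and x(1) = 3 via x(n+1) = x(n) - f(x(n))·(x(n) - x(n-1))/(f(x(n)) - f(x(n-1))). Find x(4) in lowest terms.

161/72

f(2) = -1, f(3) = 4. x(2) = 3 - 4·(3 - 2)/(4 - (-1)) = 11/5.
f(3) = 4, f(11/5) = -4/25. x(3) = (11/5) - (-4/25)·((11/5) - 3)/((-4/25) - 4) = 29/13.
f(11/5) = -4/25, f(29/13) = -4/169. x(4) = (29/13) - (-4/169)·((29/13) - (11/5))/((-4/169) - (-4/25)) = 161/72.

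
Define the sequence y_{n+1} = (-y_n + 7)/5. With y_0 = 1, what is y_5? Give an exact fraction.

y_1 = (-1 + 7)/5 = 6/5.
y_2 = (-(6/5) + 7)/5 = 29/25.
y_3 = (-(29/25) + 7)/5 = 146/125.
y_4 = (-(146/125) + 7)/5 = 729/625.
y_5 = (-(729/625) + 7)/5 = 3646/3125.

3646/3125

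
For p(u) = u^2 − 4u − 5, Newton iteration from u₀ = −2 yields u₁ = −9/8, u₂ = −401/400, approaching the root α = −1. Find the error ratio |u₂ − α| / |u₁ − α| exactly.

1/50

u₁ − α = −9/8 − (−1) = −9/8 + 1 = −1/8, so |u₁ − α| = 1/8.
u₂ − α = −401/400 − (−1) = −401/400 + 1 = −1/400, so |u₂ − α| = 1/400.
Ratio = (1/400) / (1/8) = 1/50.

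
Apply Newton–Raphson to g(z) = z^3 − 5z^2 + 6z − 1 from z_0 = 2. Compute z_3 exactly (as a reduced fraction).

g'(z) = 3z^2 − 10z + 6.
g(2) = −1, g'(2) = −2, so z_1 = 2 − (−1)/(−2) = 3/2.
g(3/2) = 1/8, g'(3/2) = −9/4, so z_2 = (3/2) − (1/8)/(−9/4) = 14/9.
g(14/9) = −1/729, g'(14/9) = −62/27, so z_3 = (14/9) − (−1/729)/(−62/27) = 2603/1674.

2603/1674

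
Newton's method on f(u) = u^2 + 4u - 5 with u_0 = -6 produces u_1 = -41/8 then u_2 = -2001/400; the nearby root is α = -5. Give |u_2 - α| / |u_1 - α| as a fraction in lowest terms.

1/50

u_1 - α = -41/8 - (-5) = -41/8 + 5 = -1/8, so |u_1 - α| = 1/8.
u_2 - α = -2001/400 - (-5) = -2001/400 + 5 = -1/400, so |u_2 - α| = 1/400.
Ratio = (1/400) / (1/8) = 1/50.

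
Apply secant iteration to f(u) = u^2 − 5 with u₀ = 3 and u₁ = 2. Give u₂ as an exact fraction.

11/5

f(3) = 4, f(2) = −1. u₂ = 2 − (−1)·(2 − 3)/((−1) − 4) = 11/5.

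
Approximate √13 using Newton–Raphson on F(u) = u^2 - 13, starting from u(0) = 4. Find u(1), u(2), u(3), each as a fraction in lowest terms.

F'(u) = 2u.
F(4) = 3, F'(4) = 8, so u(1) = 4 - 3/8 = 29/8.
F(29/8) = 9/64, F'(29/8) = 29/4, so u(2) = (29/8) - (9/64)/(29/4) = 1673/464.
F(1673/464) = 81/215296, F'(1673/464) = 1673/232, so u(3) = (1673/464) - (81/215296)/(1673/232) = 5597777/1552544.

u(1) = 29/8, u(2) = 1673/464, u(3) = 5597777/1552544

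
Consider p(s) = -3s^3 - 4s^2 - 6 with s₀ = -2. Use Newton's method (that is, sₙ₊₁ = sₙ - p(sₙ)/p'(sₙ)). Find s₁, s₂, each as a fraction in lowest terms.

p'(s) = -9s^2 - 8s.
p(-2) = 2, p'(-2) = -20, so s₁ = (-2) - 2/(-20) = -19/10.
p(-19/10) = 137/1000, p'(-19/10) = -1729/100, so s₂ = (-19/10) - (137/1000)/(-1729/100) = -16357/8645.

s₁ = -19/10, s₂ = -16357/8645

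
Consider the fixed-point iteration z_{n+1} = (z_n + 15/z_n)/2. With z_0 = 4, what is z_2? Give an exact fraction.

z_1 = (4 + 15/4)/2 = 31/8.
z_2 = (31/8 + 15/(31/8))/2 = 1921/496.

1921/496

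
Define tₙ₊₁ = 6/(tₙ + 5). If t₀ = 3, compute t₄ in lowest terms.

t₁ = 6/(3 + 5) = 3/4.
t₂ = 6/(3/4 + 5) = 24/23.
t₃ = 6/(24/23 + 5) = 138/139.
t₄ = 6/(138/139 + 5) = 834/833.

834/833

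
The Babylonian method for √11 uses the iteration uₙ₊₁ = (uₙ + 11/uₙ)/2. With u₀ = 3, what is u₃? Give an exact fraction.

u₁ = (3 + 11/3)/2 = 10/3.
u₂ = (10/3 + 11/(10/3))/2 = 199/60.
u₃ = (199/60 + 11/(199/60))/2 = 79201/23880.

79201/23880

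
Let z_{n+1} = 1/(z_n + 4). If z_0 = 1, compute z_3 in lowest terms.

z_1 = 1/(1 + 4) = 1/5.
z_2 = 1/(1/5 + 4) = 5/21.
z_3 = 1/(5/21 + 4) = 21/89.

21/89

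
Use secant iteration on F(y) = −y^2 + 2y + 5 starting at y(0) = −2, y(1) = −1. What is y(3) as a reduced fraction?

−16/11

F(−2) = −3, F(−1) = 2. y(2) = (−1) − 2·((−1) − (−2))/(2 − (−3)) = −7/5.
F(−1) = 2, F(−7/5) = 6/25. y(3) = (−7/5) − (6/25)·((−7/5) − (−1))/((6/25) − 2) = −16/11.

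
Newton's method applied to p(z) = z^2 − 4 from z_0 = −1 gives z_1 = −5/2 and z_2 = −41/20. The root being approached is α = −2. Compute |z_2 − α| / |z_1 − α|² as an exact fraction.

1/5

z_1 − α = −5/2 − (−2) = −5/2 + 2 = −1/2, so |z_1 − α| = 1/2.
z_2 − α = −41/20 − (−2) = −41/20 + 2 = −1/20, so |z_2 − α| = 1/20.
|z_1 − α|² = 1/4.
Ratio = (1/20) / (1/4) = 1/5.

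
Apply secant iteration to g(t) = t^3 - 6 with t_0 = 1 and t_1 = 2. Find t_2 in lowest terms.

g(1) = -5, g(2) = 2. t_2 = 2 - 2·(2 - 1)/(2 - (-5)) = 12/7.

12/7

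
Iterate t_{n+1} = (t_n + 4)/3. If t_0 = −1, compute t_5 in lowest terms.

t_1 = ((−1) + 4)/3 = 1.
t_2 = (1 + 4)/3 = 5/3.
t_3 = ((5/3) + 4)/3 = 17/9.
t_4 = ((17/9) + 4)/3 = 53/27.
t_5 = ((53/27) + 4)/3 = 161/81.

161/81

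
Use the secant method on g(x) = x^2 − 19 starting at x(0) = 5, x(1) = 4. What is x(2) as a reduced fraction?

g(5) = 6, g(4) = −3. x(2) = 4 − (−3)·(4 − 5)/((−3) − 6) = 13/3.

13/3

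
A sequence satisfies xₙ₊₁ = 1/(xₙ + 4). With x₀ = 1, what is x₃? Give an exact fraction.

21/89

x₁ = 1/(1 + 4) = 1/5.
x₂ = 1/(1/5 + 4) = 5/21.
x₃ = 1/(5/21 + 4) = 21/89.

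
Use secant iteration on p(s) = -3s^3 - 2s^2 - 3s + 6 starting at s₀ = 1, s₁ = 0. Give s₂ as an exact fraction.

3/4

p(1) = -2, p(0) = 6. s₂ = 0 - 6·(0 - 1)/(6 - (-2)) = 3/4.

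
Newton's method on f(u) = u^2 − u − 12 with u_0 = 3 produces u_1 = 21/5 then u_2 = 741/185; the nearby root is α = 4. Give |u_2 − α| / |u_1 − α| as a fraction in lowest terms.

u_1 − α = 21/5 − 4 = 1/5, so |u_1 − α| = 1/5.
u_2 − α = 741/185 − 4 = 1/185, so |u_2 − α| = 1/185.
Ratio = (1/185) / (1/5) = 1/37.

1/37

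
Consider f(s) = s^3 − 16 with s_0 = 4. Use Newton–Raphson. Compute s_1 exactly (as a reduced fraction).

3

f'(s) = 3s^2.
f(4) = 48, f'(4) = 48, so s_1 = 4 − 48/48 = 3.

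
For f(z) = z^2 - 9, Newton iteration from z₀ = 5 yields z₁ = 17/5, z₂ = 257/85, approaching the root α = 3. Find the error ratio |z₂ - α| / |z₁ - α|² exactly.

z₁ - α = 17/5 - 3 = 2/5, so |z₁ - α| = 2/5.
z₂ - α = 257/85 - 3 = 2/85, so |z₂ - α| = 2/85.
|z₁ - α|² = 4/25.
Ratio = (2/85) / (4/25) = 5/34.

5/34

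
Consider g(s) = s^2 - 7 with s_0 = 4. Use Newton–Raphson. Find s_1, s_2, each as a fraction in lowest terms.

s_1 = 23/8, s_2 = 977/368

g'(s) = 2s.
g(4) = 9, g'(4) = 8, so s_1 = 4 - 9/8 = 23/8.
g(23/8) = 81/64, g'(23/8) = 23/4, so s_2 = (23/8) - (81/64)/(23/4) = 977/368.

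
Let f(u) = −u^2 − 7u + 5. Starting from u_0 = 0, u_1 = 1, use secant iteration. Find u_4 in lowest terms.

995/1523

f(0) = 5, f(1) = −3. u_2 = 1 − (−3)·(1 − 0)/((−3) − 5) = 5/8.
f(1) = −3, f(5/8) = 15/64. u_3 = (5/8) − (15/64)·((5/8) − 1)/((15/64) − (−3)) = 15/23.
f(5/8) = 15/64, f(15/23) = 5/529. u_4 = (15/23) − (5/529)·((15/23) − (5/8))/((5/529) − (15/64)) = 995/1523.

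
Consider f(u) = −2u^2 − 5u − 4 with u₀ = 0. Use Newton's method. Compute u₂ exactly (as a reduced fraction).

f'(u) = −4u − 5.
f(0) = −4, f'(0) = −5, so u₁ = 0 − (−4)/(−5) = −4/5.
f(−4/5) = −32/25, f'(−4/5) = −9/5, so u₂ = (−4/5) − (−32/25)/(−9/5) = −68/45.

−68/45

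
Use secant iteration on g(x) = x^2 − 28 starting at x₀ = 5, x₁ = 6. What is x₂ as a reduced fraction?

58/11

g(5) = −3, g(6) = 8. x₂ = 6 − 8·(6 − 5)/(8 − (−3)) = 58/11.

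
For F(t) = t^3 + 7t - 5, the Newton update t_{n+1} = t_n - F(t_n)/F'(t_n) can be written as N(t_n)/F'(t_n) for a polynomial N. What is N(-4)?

-123

F'(t) = 3t^2 + 7.
N(t) = t·F'(t) - F(t) = t·(3t^2 + 7) - (t^3 + 7t - 5) = 2t^3 + 5.
N(-4) = -123.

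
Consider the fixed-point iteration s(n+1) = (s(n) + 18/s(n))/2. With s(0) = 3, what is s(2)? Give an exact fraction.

17/4

s(1) = (3 + 18/3)/2 = 9/2.
s(2) = (9/2 + 18/(9/2))/2 = 17/4.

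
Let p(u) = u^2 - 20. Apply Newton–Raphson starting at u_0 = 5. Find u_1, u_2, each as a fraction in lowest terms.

p'(u) = 2u.
p(5) = 5, p'(5) = 10, so u_1 = 5 - 5/10 = 9/2.
p(9/2) = 1/4, p'(9/2) = 9, so u_2 = (9/2) - (1/4)/9 = 161/36.

u_1 = 9/2, u_2 = 161/36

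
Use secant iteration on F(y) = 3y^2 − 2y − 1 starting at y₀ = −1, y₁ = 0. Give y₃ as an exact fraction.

−5/13

F(−1) = 4, F(0) = −1. y₂ = 0 − (−1)·(0 − (−1))/((−1) − 4) = −1/5.
F(0) = −1, F(−1/5) = −12/25. y₃ = (−1/5) − (−12/25)·((−1/5) − 0)/((−12/25) − (−1)) = −5/13.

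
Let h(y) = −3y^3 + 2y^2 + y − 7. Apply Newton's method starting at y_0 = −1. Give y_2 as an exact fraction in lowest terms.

h'(y) = −9y^2 + 4y + 1.
h(−1) = −3, h'(−1) = −12, so y_1 = (−1) − (−3)/(−12) = −5/4.
h(−5/4) = 47/64, h'(−5/4) = −289/16, so y_2 = (−5/4) − (47/64)/(−289/16) = −699/578.

−699/578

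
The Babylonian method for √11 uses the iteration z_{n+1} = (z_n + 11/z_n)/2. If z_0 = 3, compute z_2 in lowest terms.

199/60

z_1 = (3 + 11/3)/2 = 10/3.
z_2 = (10/3 + 11/(10/3))/2 = 199/60.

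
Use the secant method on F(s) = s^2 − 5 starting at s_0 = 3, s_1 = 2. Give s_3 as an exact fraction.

47/21

F(3) = 4, F(2) = −1. s_2 = 2 − (−1)·(2 − 3)/((−1) − 4) = 11/5.
F(2) = −1, F(11/5) = −4/25. s_3 = (11/5) − (−4/25)·((11/5) − 2)/((−4/25) − (−1)) = 47/21.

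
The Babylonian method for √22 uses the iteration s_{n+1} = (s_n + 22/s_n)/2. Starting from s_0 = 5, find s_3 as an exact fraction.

s_1 = (5 + 22/5)/2 = 47/10.
s_2 = (47/10 + 22/(47/10))/2 = 4409/940.
s_3 = (4409/940 + 22/(4409/940))/2 = 38878481/8288920.

38878481/8288920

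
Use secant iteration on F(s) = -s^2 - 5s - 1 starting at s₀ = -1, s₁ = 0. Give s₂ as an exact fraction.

-1/4

F(-1) = 3, F(0) = -1. s₂ = 0 - (-1)·(0 - (-1))/((-1) - 3) = -1/4.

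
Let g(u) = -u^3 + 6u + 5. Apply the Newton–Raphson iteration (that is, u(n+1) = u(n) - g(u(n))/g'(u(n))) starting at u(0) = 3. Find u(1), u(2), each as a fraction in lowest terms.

g'(u) = -3u^2 + 6.
g(3) = -4, g'(3) = -21, so u(1) = 3 - (-4)/(-21) = 59/21.
g(59/21) = -2960/9261, g'(59/21) = -2599/147, so u(2) = (59/21) - (-2960/9261)/(-2599/147) = 457063/163737.

u(1) = 59/21, u(2) = 457063/163737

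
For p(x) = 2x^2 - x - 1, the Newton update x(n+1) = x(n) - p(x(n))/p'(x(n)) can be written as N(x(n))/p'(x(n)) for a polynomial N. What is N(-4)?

p'(x) = 4x - 1.
N(x) = x·p'(x) - p(x) = x·(4x - 1) - (2x^2 - x - 1) = 2x^2 + 1.
N(-4) = 33.

33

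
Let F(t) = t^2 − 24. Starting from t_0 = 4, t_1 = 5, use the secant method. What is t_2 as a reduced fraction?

F(4) = −8, F(5) = 1. t_2 = 5 − 1·(5 − 4)/(1 − (−8)) = 44/9.

44/9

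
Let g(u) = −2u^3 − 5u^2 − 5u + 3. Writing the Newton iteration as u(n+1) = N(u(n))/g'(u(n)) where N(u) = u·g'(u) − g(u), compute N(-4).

g'(u) = −6u^2 − 10u − 5.
N(u) = u·g'(u) − g(u) = u·(−6u^2 − 10u − 5) − (−2u^3 − 5u^2 − 5u + 3) = −4u^3 − 5u^2 − 3.
N(-4) = 173.

173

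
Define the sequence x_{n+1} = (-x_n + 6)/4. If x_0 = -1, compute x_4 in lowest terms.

305/256

x_1 = (-(-1) + 6)/4 = 7/4.
x_2 = (-(7/4) + 6)/4 = 17/16.
x_3 = (-(17/16) + 6)/4 = 79/64.
x_4 = (-(79/64) + 6)/4 = 305/256.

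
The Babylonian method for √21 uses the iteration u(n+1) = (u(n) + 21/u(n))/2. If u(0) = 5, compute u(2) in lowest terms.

u(1) = (5 + 21/5)/2 = 23/5.
u(2) = (23/5 + 21/(23/5))/2 = 527/115.

527/115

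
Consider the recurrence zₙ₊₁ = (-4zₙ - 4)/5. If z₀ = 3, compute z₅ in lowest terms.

-4916/3125

z₁ = (-4·3 - 4)/5 = -16/5.
z₂ = (-4·(-16/5) - 4)/5 = 44/25.
z₃ = (-4·(44/25) - 4)/5 = -276/125.
z₄ = (-4·(-276/125) - 4)/5 = 604/625.
z₅ = (-4·(604/625) - 4)/5 = -4916/3125.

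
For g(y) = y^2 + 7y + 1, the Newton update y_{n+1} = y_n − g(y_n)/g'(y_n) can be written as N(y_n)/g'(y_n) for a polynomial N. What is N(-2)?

g'(y) = 2y + 7.
N(y) = y·g'(y) − g(y) = y·(2y + 7) − (y^2 + 7y + 1) = y^2 − 1.
N(-2) = 3.

3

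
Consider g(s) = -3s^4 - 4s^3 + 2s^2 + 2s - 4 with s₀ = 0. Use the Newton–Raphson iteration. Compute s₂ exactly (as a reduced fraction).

98/67

g'(s) = -12s^3 - 12s^2 + 4s + 2.
g(0) = -4, g'(0) = 2, so s₁ = 0 - (-4)/2 = 2.
g(2) = -72, g'(2) = -134, so s₂ = 2 - (-72)/(-134) = 98/67.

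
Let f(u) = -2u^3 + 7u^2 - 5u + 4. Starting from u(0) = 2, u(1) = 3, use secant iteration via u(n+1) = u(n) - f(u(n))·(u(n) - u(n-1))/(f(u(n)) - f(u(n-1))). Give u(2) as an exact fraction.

f(2) = 6, f(3) = -2. u(2) = 3 - (-2)·(3 - 2)/((-2) - 6) = 11/4.

11/4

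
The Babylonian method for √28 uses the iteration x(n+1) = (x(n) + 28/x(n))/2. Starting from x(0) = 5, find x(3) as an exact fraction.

62921681/11891080

x(1) = (5 + 28/5)/2 = 53/10.
x(2) = (53/10 + 28/(53/10))/2 = 5609/1060.
x(3) = (5609/1060 + 28/(5609/1060))/2 = 62921681/11891080.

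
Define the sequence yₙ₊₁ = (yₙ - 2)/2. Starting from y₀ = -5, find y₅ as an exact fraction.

-67/32

y₁ = ((-5) - 2)/2 = -7/2.
y₂ = ((-7/2) - 2)/2 = -11/4.
y₃ = ((-11/4) - 2)/2 = -19/8.
y₄ = ((-19/8) - 2)/2 = -35/16.
y₅ = ((-35/16) - 2)/2 = -67/32.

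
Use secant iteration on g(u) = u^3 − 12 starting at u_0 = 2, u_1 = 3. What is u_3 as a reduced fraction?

5602/2469

g(2) = −4, g(3) = 15. u_2 = 3 − 15·(3 − 2)/(15 − (−4)) = 42/19.
g(3) = 15, g(42/19) = −8220/6859. u_3 = (42/19) − (−8220/6859)·((42/19) − 3)/((−8220/6859) − 15) = 5602/2469.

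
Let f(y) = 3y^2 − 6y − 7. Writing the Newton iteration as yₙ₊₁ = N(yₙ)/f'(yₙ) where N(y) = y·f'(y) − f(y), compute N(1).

f'(y) = 6y − 6.
N(y) = y·f'(y) − f(y) = y·(6y − 6) − (3y^2 − 6y − 7) = 3y^2 + 7.
N(1) = 10.

10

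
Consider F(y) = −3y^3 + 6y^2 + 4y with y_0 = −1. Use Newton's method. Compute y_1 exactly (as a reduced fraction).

−12/17

F'(y) = −9y^2 + 12y + 4.
F(−1) = 5, F'(−1) = −17, so y_1 = (−1) − 5/(−17) = −12/17.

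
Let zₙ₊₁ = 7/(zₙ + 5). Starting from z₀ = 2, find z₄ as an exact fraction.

z₁ = 7/(2 + 5) = 1.
z₂ = 7/(1 + 5) = 7/6.
z₃ = 7/(7/6 + 5) = 42/37.
z₄ = 7/(42/37 + 5) = 259/227.

259/227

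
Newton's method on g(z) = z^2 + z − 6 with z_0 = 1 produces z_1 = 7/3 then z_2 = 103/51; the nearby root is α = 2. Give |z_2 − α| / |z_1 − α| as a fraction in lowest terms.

z_1 − α = 7/3 − 2 = 1/3, so |z_1 − α| = 1/3.
z_2 − α = 103/51 − 2 = 1/51, so |z_2 − α| = 1/51.
Ratio = (1/51) / (1/3) = 1/17.

1/17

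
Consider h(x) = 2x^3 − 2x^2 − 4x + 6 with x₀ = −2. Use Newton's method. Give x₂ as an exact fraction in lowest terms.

−6662/4291

h'(x) = 6x^2 − 4x − 4.
h(−2) = −10, h'(−2) = 28, so x₁ = (−2) − (−10)/28 = −23/14.
h(−23/14) = −2325/1372, h'(−23/14) = 1839/98, so x₂ = (−23/14) − (−2325/1372)/(1839/98) = −6662/4291.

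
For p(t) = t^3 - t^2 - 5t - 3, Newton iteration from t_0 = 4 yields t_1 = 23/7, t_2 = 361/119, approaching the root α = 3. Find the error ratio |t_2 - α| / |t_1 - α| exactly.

t_1 - α = 23/7 - 3 = 2/7, so |t_1 - α| = 2/7.
t_2 - α = 361/119 - 3 = 4/119, so |t_2 - α| = 4/119.
Ratio = (4/119) / (2/7) = 2/17.

2/17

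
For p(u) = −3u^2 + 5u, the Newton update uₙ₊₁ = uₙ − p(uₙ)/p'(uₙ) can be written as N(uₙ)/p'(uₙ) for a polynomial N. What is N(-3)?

p'(u) = −6u + 5.
N(u) = u·p'(u) − p(u) = u·(−6u + 5) − (−3u^2 + 5u) = −3u^2.
N(-3) = −27.

−27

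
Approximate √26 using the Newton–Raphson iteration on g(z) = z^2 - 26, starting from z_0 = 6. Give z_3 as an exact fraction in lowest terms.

g'(z) = 2z.
g(6) = 10, g'(6) = 12, so z_1 = 6 - 10/12 = 31/6.
g(31/6) = 25/36, g'(31/6) = 31/3, so z_2 = (31/6) - (25/36)/(31/3) = 1897/372.
g(1897/372) = 625/138384, g'(1897/372) = 1897/186, so z_3 = (1897/372) - (625/138384)/(1897/186) = 7196593/1411368.

7196593/1411368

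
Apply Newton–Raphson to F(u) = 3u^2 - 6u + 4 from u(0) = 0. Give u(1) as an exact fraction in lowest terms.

F'(u) = 6u - 6.
F(0) = 4, F'(0) = -6, so u(1) = 0 - 4/(-6) = 2/3.

2/3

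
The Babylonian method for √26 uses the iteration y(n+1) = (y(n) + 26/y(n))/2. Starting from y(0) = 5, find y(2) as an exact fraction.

y(1) = (5 + 26/5)/2 = 51/10.
y(2) = (51/10 + 26/(51/10))/2 = 5201/1020.

5201/1020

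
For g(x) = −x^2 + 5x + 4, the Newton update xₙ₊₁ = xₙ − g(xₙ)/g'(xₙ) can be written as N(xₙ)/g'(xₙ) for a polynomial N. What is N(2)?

g'(x) = −2x + 5.
N(x) = x·g'(x) − g(x) = x·(−2x + 5) − (−x^2 + 5x + 4) = −x^2 − 4.
N(2) = −8.

−8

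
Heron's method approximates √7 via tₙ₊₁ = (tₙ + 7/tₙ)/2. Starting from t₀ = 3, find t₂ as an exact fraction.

t₁ = (3 + 7/3)/2 = 8/3.
t₂ = (8/3 + 7/(8/3))/2 = 127/48.

127/48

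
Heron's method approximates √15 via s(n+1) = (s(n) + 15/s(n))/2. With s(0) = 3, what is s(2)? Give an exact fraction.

s(1) = (3 + 15/3)/2 = 4.
s(2) = (4 + 15/4)/2 = 31/8.

31/8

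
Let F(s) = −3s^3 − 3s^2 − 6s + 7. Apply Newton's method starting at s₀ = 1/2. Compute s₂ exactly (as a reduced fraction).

F'(s) = −9s^2 − 6s − 6.
F(1/2) = 23/8, F'(1/2) = −45/4, so s₁ = (1/2) − (23/8)/(−45/4) = 34/45.
F(34/45) = −16399/30375, F'(34/45) = −3526/225, so s₂ = (34/45) − (−16399/30375)/(−3526/225) = 343253/476010.

343253/476010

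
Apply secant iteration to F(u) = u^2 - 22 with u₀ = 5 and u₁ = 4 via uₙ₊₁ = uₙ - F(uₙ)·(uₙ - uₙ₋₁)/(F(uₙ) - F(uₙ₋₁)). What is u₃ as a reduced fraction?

F(5) = 3, F(4) = -6. u₂ = 4 - (-6)·(4 - 5)/((-6) - 3) = 14/3.
F(4) = -6, F(14/3) = -2/9. u₃ = (14/3) - (-2/9)·((14/3) - 4)/((-2/9) - (-6)) = 61/13.

61/13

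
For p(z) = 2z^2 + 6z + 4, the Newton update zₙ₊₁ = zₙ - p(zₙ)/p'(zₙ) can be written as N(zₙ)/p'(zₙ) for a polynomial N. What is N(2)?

p'(z) = 4z + 6.
N(z) = z·p'(z) - p(z) = z·(4z + 6) - (2z^2 + 6z + 4) = 2z^2 - 4.
N(2) = 4.

4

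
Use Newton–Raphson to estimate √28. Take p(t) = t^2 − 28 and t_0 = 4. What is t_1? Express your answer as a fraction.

11/2

p'(t) = 2t.
p(4) = −12, p'(4) = 8, so t_1 = 4 − (−12)/8 = 11/2.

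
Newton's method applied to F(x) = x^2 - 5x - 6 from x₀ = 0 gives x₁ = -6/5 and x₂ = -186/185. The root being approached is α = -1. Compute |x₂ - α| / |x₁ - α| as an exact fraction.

x₁ - α = -6/5 - (-1) = -6/5 + 1 = -1/5, so |x₁ - α| = 1/5.
x₂ - α = -186/185 - (-1) = -186/185 + 1 = -1/185, so |x₂ - α| = 1/185.
Ratio = (1/185) / (1/5) = 1/37.

1/37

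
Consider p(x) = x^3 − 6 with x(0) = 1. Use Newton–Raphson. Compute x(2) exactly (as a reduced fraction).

p'(x) = 3x^2.
p(1) = −5, p'(1) = 3, so x(1) = 1 − (−5)/3 = 8/3.
p(8/3) = 350/27, p'(8/3) = 64/3, so x(2) = (8/3) − (350/27)/(64/3) = 593/288.

593/288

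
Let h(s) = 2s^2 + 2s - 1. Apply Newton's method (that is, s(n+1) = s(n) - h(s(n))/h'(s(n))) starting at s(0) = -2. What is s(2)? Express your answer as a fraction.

-11/8

h'(s) = 4s + 2.
h(-2) = 3, h'(-2) = -6, so s(1) = (-2) - 3/(-6) = -3/2.
h(-3/2) = 1/2, h'(-3/2) = -4, so s(2) = (-3/2) - (1/2)/(-4) = -11/8.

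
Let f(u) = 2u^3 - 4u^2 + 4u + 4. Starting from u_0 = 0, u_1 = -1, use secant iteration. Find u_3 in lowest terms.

-28/53

f(0) = 4, f(-1) = -6. u_2 = (-1) - (-6)·((-1) - 0)/((-6) - 4) = -2/5.
f(-1) = -6, f(-2/5) = 204/125. u_3 = (-2/5) - (204/125)·((-2/5) - (-1))/((204/125) - (-6)) = -28/53.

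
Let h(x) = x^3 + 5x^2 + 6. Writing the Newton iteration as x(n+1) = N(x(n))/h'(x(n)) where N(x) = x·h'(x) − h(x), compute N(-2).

h'(x) = 3x^2 + 10x.
N(x) = x·h'(x) − h(x) = x·(3x^2 + 10x) − (x^3 + 5x^2 + 6) = 2x^3 + 5x^2 − 6.
N(-2) = −2.

−2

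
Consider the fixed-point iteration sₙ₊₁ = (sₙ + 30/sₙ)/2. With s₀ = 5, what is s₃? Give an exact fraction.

116161/21208

s₁ = (5 + 30/5)/2 = 11/2.
s₂ = (11/2 + 30/(11/2))/2 = 241/44.
s₃ = (241/44 + 30/(241/44))/2 = 116161/21208.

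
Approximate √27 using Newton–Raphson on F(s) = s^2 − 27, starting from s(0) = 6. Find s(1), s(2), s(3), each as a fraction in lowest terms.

s(1) = 21/4, s(2) = 291/56, s(3) = 56451/10864

F'(s) = 2s.
F(6) = 9, F'(6) = 12, so s(1) = 6 − 9/12 = 21/4.
F(21/4) = 9/16, F'(21/4) = 21/2, so s(2) = (21/4) − (9/16)/(21/2) = 291/56.
F(291/56) = 9/3136, F'(291/56) = 291/28, so s(3) = (291/56) − (9/3136)/(291/28) = 56451/10864.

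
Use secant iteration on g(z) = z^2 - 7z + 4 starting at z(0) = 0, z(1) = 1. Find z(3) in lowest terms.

g(0) = 4, g(1) = -2. z(2) = 1 - (-2)·(1 - 0)/((-2) - 4) = 2/3.
g(1) = -2, g(2/3) = -2/9. z(3) = (2/3) - (-2/9)·((2/3) - 1)/((-2/9) - (-2)) = 5/8.

5/8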